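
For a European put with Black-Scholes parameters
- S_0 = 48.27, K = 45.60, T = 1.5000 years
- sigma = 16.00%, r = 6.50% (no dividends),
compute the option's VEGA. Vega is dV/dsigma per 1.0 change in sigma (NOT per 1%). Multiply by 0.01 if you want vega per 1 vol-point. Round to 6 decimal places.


Answer: Vega = 15.929687

Derivation:
d1 = 0.8859117172; d2 = 0.6899525378
phi(d1) = 0.2694538036; exp(-qT) = 1.0000000000; exp(-rT) = 0.9071023416
Vega = S * exp(-qT) * phi(d1) * sqrt(T) = 48.2700 * 1.0000000000 * 0.2694538036 * 1.2247448714 = 15.929687


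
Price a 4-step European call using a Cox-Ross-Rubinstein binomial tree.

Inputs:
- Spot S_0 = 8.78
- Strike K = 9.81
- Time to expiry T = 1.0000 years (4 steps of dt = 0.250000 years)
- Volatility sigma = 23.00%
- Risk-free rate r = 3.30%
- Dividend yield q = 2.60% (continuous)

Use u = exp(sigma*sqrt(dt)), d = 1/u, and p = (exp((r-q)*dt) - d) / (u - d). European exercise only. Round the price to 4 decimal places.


dt = T/N = 0.250000
u = exp(sigma*sqrt(dt)) = 1.121873; d = 1/u = 0.891366
p = (exp((r-q)*dt) - d) / (u - d) = 0.478880
Discount per step: exp(-r*dt) = 0.991784
Stock lattice S(k, i) with i counting down-moves:
  k=0: S(0,0) = 8.7800
  k=1: S(1,0) = 9.8500; S(1,1) = 7.8262
  k=2: S(2,0) = 11.0505; S(2,1) = 8.7800; S(2,2) = 6.9760
  k=3: S(3,0) = 12.3973; S(3,1) = 9.8500; S(3,2) = 7.8262; S(3,3) = 6.2182
  k=4: S(4,0) = 13.9082; S(4,1) = 11.0505; S(4,2) = 8.7800; S(4,3) = 6.9760; S(4,4) = 5.5427
Terminal payoffs V(N, i) = max(S_T - K, 0):
  V(4,0) = 4.098170; V(4,1) = 1.240508; V(4,2) = 0.000000; V(4,3) = 0.000000; V(4,4) = 0.000000
Backward induction: V(k, i) = exp(-r*dt) * [p * V(k+1, i) + (1-p) * V(k+1, i+1)].
  V(3,0) = exp(-r*dt) * [p*4.098170 + (1-p)*1.240508] = 2.587550
  V(3,1) = exp(-r*dt) * [p*1.240508 + (1-p)*0.000000] = 0.589174
  V(3,2) = exp(-r*dt) * [p*0.000000 + (1-p)*0.000000] = 0.000000
  V(3,3) = exp(-r*dt) * [p*0.000000 + (1-p)*0.000000] = 0.000000
  V(2,0) = exp(-r*dt) * [p*2.587550 + (1-p)*0.589174] = 1.533454
  V(2,1) = exp(-r*dt) * [p*0.589174 + (1-p)*0.000000] = 0.279826
  V(2,2) = exp(-r*dt) * [p*0.000000 + (1-p)*0.000000] = 0.000000
  V(1,0) = exp(-r*dt) * [p*1.533454 + (1-p)*0.279826] = 0.872932
  V(1,1) = exp(-r*dt) * [p*0.279826 + (1-p)*0.000000] = 0.132902
  V(0,0) = exp(-r*dt) * [p*0.872932 + (1-p)*0.132902] = 0.483284

Answer: Price = V(0,0) = 0.4833


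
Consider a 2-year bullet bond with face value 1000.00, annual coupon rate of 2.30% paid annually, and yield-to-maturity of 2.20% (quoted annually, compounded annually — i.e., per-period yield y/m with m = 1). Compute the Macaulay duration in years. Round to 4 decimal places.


Answer: Macaulay duration = 1.9775 years

Derivation:
Coupon per period c = face * coupon_rate / m = 23.000000
Periods per year m = 1; per-period yield y/m = 0.022000
Number of cashflows N = 2
Cashflows (t years, CF_t, discount factor 1/(1+y/m)^(m*t), PV):
  t = 1.0000: CF_t = 23.000000, DF = 0.978474, PV = 22.504892
  t = 2.0000: CF_t = 1023.000000, DF = 0.957411, PV = 979.430992
Price P = sum_t PV_t = 1001.935884
Macaulay numerator sum_t t * PV_t:
  t * PV_t at t = 1.0000: 22.504892
  t * PV_t at t = 2.0000: 1958.861984
Macaulay duration D = (sum_t t * PV_t) / P = 1981.366876 / 1001.935884 = 1.977539


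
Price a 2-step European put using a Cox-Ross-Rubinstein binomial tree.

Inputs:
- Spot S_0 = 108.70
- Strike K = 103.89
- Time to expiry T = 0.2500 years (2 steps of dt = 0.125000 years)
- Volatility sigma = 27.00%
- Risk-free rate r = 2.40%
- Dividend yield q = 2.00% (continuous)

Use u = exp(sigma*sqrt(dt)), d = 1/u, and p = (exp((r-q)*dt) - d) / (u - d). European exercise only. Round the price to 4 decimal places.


dt = T/N = 0.125000
u = exp(sigma*sqrt(dt)) = 1.100164; d = 1/u = 0.908955
p = (exp((r-q)*dt) - d) / (u - d) = 0.478769
Discount per step: exp(-r*dt) = 0.997004
Stock lattice S(k, i) with i counting down-moves:
  k=0: S(0,0) = 108.7000
  k=1: S(1,0) = 119.5878; S(1,1) = 98.8034
  k=2: S(2,0) = 131.5663; S(2,1) = 108.7000; S(2,2) = 89.8079
Terminal payoffs V(N, i) = max(K - S_T, 0):
  V(2,0) = 0.000000; V(2,1) = 0.000000; V(2,2) = 14.082098
Backward induction: V(k, i) = exp(-r*dt) * [p * V(k+1, i) + (1-p) * V(k+1, i+1)].
  V(1,0) = exp(-r*dt) * [p*0.000000 + (1-p)*0.000000] = 0.000000
  V(1,1) = exp(-r*dt) * [p*0.000000 + (1-p)*14.082098] = 7.318041
  V(0,0) = exp(-r*dt) * [p*0.000000 + (1-p)*7.318041] = 3.802965

Answer: Price = V(0,0) = 3.8030


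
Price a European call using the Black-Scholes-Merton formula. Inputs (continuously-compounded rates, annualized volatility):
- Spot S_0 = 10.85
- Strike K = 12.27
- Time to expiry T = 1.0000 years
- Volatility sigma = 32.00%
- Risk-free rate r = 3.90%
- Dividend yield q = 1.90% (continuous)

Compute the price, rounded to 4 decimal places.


d1 = (ln(S/K) + (r - q + 0.5*sigma^2) * T) / (sigma * sqrt(T)) = -0.16185056
d2 = d1 - sigma * sqrt(T) = -0.48185056
exp(-rT) = 0.96175071; exp(-qT) = 0.98117936
C = S_0 * exp(-qT) * N(d1) - K * exp(-rT) * N(d2)
N(d1) = 0.43571177; N(d2) = 0.31495606
C = 10.8500 * 0.98117936 * 0.43571177 - 12.2700 * 0.96175071 * 0.31495606 = 0.9218

Answer: Price = 0.9218


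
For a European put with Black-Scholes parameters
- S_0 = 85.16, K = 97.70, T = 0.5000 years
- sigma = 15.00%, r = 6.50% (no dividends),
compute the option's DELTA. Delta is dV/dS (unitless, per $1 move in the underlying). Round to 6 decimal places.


Answer: Delta = -0.825283

Derivation:
d1 = -0.9356881842; d2 = -1.0417542014
phi(d1) = 0.2575105156; exp(-qT) = 1.0000000000; exp(-rT) = 0.9680224498
N(-d1) = 0.8252831220
Delta = -exp(-qT) * N(-d1) = -1.0000000000 * 0.8252831220 = -0.825283


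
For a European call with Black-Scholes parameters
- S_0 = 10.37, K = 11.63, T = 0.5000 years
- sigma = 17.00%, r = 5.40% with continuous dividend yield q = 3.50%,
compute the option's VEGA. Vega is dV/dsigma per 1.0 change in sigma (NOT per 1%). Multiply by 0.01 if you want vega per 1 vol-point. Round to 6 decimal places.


d1 = -0.8148028400; d2 = -0.9350109928
phi(d1) = 0.2862498159; exp(-qT) = 0.9826522357; exp(-rT) = 0.9733612415
Vega = S * exp(-qT) * phi(d1) * sqrt(T) = 10.3700 * 0.9826522357 * 0.2862498159 * 0.7071067812 = 2.062571

Answer: Vega = 2.062571


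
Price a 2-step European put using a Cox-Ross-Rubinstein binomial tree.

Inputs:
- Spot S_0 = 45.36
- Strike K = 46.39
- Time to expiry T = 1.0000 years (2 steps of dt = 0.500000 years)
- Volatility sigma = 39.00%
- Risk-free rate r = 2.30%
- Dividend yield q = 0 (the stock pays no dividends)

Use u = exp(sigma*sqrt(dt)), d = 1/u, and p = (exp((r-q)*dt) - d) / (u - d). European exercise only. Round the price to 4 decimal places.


Answer: Price = V(0,0) = 6.4402

Derivation:
dt = T/N = 0.500000
u = exp(sigma*sqrt(dt)) = 1.317547; d = 1/u = 0.758986
p = (exp((r-q)*dt) - d) / (u - d) = 0.452198
Discount per step: exp(-r*dt) = 0.988566
Stock lattice S(k, i) with i counting down-moves:
  k=0: S(0,0) = 45.3600
  k=1: S(1,0) = 59.7639; S(1,1) = 34.4276
  k=2: S(2,0) = 78.7418; S(2,1) = 45.3600; S(2,2) = 26.1301
Terminal payoffs V(N, i) = max(K - S_T, 0):
  V(2,0) = 0.000000; V(2,1) = 1.030000; V(2,2) = 20.259914
Backward induction: V(k, i) = exp(-r*dt) * [p * V(k+1, i) + (1-p) * V(k+1, i+1)].
  V(1,0) = exp(-r*dt) * [p*0.000000 + (1-p)*1.030000] = 0.557784
  V(1,1) = exp(-r*dt) * [p*1.030000 + (1-p)*20.259914] = 11.431955
  V(0,0) = exp(-r*dt) * [p*0.557784 + (1-p)*11.431955] = 6.440185


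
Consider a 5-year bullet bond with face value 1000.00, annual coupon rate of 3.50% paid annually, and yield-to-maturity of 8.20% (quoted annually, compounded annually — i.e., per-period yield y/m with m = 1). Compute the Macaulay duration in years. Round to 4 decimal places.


Answer: Macaulay duration = 4.6313 years

Derivation:
Coupon per period c = face * coupon_rate / m = 35.000000
Periods per year m = 1; per-period yield y/m = 0.082000
Number of cashflows N = 5
Cashflows (t years, CF_t, discount factor 1/(1+y/m)^(m*t), PV):
  t = 1.0000: CF_t = 35.000000, DF = 0.924214, PV = 32.347505
  t = 2.0000: CF_t = 35.000000, DF = 0.854172, PV = 29.896030
  t = 3.0000: CF_t = 35.000000, DF = 0.789438, PV = 27.630342
  t = 4.0000: CF_t = 35.000000, DF = 0.729610, PV = 25.536361
  t = 5.0000: CF_t = 1035.000000, DF = 0.674316, PV = 697.917432
Price P = sum_t PV_t = 813.327669
Macaulay numerator sum_t t * PV_t:
  t * PV_t at t = 1.0000: 32.347505
  t * PV_t at t = 2.0000: 59.792060
  t * PV_t at t = 3.0000: 82.891026
  t * PV_t at t = 4.0000: 102.145442
  t * PV_t at t = 5.0000: 3489.587160
Macaulay duration D = (sum_t t * PV_t) / P = 3766.763194 / 813.327669 = 4.631298


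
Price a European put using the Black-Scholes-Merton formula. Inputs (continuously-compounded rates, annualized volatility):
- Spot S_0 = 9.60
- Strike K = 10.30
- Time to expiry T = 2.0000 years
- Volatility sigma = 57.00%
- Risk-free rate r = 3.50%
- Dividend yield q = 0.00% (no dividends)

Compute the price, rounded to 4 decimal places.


d1 = (ln(S/K) + (r - q + 0.5*sigma^2) * T) / (sigma * sqrt(T)) = 0.40257847
d2 = d1 - sigma * sqrt(T) = -0.40352326
exp(-rT) = 0.93239382; exp(-qT) = 1.00000000
P = K * exp(-rT) * N(-d2) - S_0 * exp(-qT) * N(-d1)
N(-d1) = 0.34362917; N(-d2) = 0.65671834
P = 10.3000 * 0.93239382 * 0.65671834 - 9.6000 * 1.00000000 * 0.34362917 = 3.0081

Answer: Price = 3.0081


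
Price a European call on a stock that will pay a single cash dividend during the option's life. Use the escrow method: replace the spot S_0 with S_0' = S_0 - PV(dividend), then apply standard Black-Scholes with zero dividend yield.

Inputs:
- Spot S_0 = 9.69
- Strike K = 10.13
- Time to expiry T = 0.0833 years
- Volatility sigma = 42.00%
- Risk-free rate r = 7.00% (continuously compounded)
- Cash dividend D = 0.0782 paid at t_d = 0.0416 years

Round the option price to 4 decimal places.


PV(D) = D * exp(-r * t_d) = 0.0782 * 0.99709224 = 0.07797261
S_0' = S_0 - PV(D) = 9.6900 - 0.07797261 = 9.61202739
d1 = (ln(S_0'/K) + (r + sigma^2/2)*T) / (sigma*sqrt(T)) = -0.32427253
d2 = d1 - sigma*sqrt(T) = -0.44549184
exp(-rT) = 0.99418597
N(d1) = 0.37286586; N(d2) = 0.32798218
C = S_0' * N(d1) - K * exp(-rT) * N(d2) = 9.61202739 * 0.37286586 - 10.1300 * 0.99418597 * 0.32798218 = 0.2809

Answer: Price = 0.2809


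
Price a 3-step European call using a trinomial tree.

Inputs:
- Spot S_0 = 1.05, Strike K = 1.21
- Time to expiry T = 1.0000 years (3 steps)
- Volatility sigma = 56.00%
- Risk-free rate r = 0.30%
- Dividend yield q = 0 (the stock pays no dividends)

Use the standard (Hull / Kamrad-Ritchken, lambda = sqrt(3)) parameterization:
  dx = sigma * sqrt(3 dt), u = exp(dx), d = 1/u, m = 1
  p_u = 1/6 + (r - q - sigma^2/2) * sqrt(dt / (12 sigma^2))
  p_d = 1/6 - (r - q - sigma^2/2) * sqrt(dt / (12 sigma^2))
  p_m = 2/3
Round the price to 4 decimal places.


Answer: Price = V(0,0) = 0.1731

Derivation:
dt = T/N = 0.333333; dx = sigma*sqrt(3*dt) = 0.560000
u = exp(dx) = 1.750673; d = 1/u = 0.571209
p_u = 0.120893, p_m = 0.666667, p_d = 0.212440
Discount per step: exp(-r*dt) = 0.999000
Stock lattice S(k, j) with j the centered position index:
  k=0: S(0,+0) = 1.0500
  k=1: S(1,-1) = 0.5998; S(1,+0) = 1.0500; S(1,+1) = 1.8382
  k=2: S(2,-2) = 0.3426; S(2,-1) = 0.5998; S(2,+0) = 1.0500; S(2,+1) = 1.8382; S(2,+2) = 3.2181
  k=3: S(3,-3) = 0.1957; S(3,-2) = 0.3426; S(3,-1) = 0.5998; S(3,+0) = 1.0500; S(3,+1) = 1.8382; S(3,+2) = 3.2181; S(3,+3) = 5.6338
Terminal payoffs V(N, j) = max(S_T - K, 0):
  V(3,-3) = 0.000000; V(3,-2) = 0.000000; V(3,-1) = 0.000000; V(3,+0) = 0.000000; V(3,+1) = 0.628206; V(3,+2) = 2.008097; V(3,+3) = 4.423834
Backward induction: V(k, j) = exp(-r*dt) * [p_u * V(k+1, j+1) + p_m * V(k+1, j) + p_d * V(k+1, j-1)]
  V(2,-2) = exp(-r*dt) * [p_u*0.000000 + p_m*0.000000 + p_d*0.000000] = 0.000000
  V(2,-1) = exp(-r*dt) * [p_u*0.000000 + p_m*0.000000 + p_d*0.000000] = 0.000000
  V(2,+0) = exp(-r*dt) * [p_u*0.628206 + p_m*0.000000 + p_d*0.000000] = 0.075870
  V(2,+1) = exp(-r*dt) * [p_u*2.008097 + p_m*0.628206 + p_d*0.000000] = 0.660907
  V(2,+2) = exp(-r*dt) * [p_u*4.423834 + p_m*2.008097 + p_d*0.628206] = 2.004992
  V(1,-1) = exp(-r*dt) * [p_u*0.075870 + p_m*0.000000 + p_d*0.000000] = 0.009163
  V(1,+0) = exp(-r*dt) * [p_u*0.660907 + p_m*0.075870 + p_d*0.000000] = 0.130348
  V(1,+1) = exp(-r*dt) * [p_u*2.004992 + p_m*0.660907 + p_d*0.075870] = 0.698413
  V(0,+0) = exp(-r*dt) * [p_u*0.698413 + p_m*0.130348 + p_d*0.009163] = 0.173105


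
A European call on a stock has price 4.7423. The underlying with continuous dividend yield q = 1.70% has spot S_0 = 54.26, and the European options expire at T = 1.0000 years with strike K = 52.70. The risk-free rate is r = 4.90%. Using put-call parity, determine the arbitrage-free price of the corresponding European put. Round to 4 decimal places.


Put-call parity: C - P = S_0 * exp(-qT) - K * exp(-rT).
S_0 * exp(-qT) = 54.2600 * 0.98314368 = 53.34537633
K * exp(-rT) = 52.7000 * 0.95218113 = 50.17994554
P = C - S*exp(-qT) + K*exp(-rT)
P = 4.7423 - 53.34537633 + 50.17994554 = 1.5769

Answer: Put price = 1.5769


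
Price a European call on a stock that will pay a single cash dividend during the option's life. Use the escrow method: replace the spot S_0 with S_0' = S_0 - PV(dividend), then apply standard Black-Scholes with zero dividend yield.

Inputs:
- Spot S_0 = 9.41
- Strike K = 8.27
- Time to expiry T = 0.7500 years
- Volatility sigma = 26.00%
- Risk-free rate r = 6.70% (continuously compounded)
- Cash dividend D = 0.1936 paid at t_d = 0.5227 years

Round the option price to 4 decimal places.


Answer: Price = 1.6279

Derivation:
PV(D) = D * exp(-r * t_d) = 0.1936 * 0.96558524 = 0.18693730
S_0' = S_0 - PV(D) = 9.4100 - 0.18693730 = 9.22306270
d1 = (ln(S_0'/K) + (r + sigma^2/2)*T) / (sigma*sqrt(T)) = 0.82016005
d2 = d1 - sigma*sqrt(T) = 0.59499344
exp(-rT) = 0.95099165
N(d1) = 0.79393756; N(d2) = 0.72407607
C = S_0' * N(d1) - K * exp(-rT) * N(d2) = 9.22306270 * 0.79393756 - 8.2700 * 0.95099165 * 0.72407607 = 1.6279


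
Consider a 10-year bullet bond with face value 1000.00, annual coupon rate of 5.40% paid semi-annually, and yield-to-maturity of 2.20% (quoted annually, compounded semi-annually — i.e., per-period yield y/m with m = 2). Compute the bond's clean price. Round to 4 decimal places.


Answer: Price = 1285.8424

Derivation:
Coupon per period c = face * coupon_rate / m = 27.000000
Periods per year m = 2; per-period yield y/m = 0.011000
Number of cashflows N = 20
Cashflows (t years, CF_t, discount factor 1/(1+y/m)^(m*t), PV):
  t = 0.5000: CF_t = 27.000000, DF = 0.989120, PV = 26.706231
  t = 1.0000: CF_t = 27.000000, DF = 0.978358, PV = 26.415659
  t = 1.5000: CF_t = 27.000000, DF = 0.967713, PV = 26.128248
  t = 2.0000: CF_t = 27.000000, DF = 0.957184, PV = 25.843965
  t = 2.5000: CF_t = 27.000000, DF = 0.946769, PV = 25.562774
  t = 3.0000: CF_t = 27.000000, DF = 0.936468, PV = 25.284643
  t = 3.5000: CF_t = 27.000000, DF = 0.926279, PV = 25.009538
  t = 4.0000: CF_t = 27.000000, DF = 0.916201, PV = 24.737427
  t = 4.5000: CF_t = 27.000000, DF = 0.906232, PV = 24.468276
  t = 5.0000: CF_t = 27.000000, DF = 0.896372, PV = 24.202053
  t = 5.5000: CF_t = 27.000000, DF = 0.886620, PV = 23.938727
  t = 6.0000: CF_t = 27.000000, DF = 0.876973, PV = 23.678266
  t = 6.5000: CF_t = 27.000000, DF = 0.867431, PV = 23.420639
  t = 7.0000: CF_t = 27.000000, DF = 0.857993, PV = 23.165815
  t = 7.5000: CF_t = 27.000000, DF = 0.848658, PV = 22.913764
  t = 8.0000: CF_t = 27.000000, DF = 0.839424, PV = 22.664455
  t = 8.5000: CF_t = 27.000000, DF = 0.830291, PV = 22.417858
  t = 9.0000: CF_t = 27.000000, DF = 0.821257, PV = 22.173945
  t = 9.5000: CF_t = 27.000000, DF = 0.812322, PV = 21.932685
  t = 10.0000: CF_t = 1027.000000, DF = 0.803483, PV = 825.177413
Price P = sum_t PV_t = 1285.842382


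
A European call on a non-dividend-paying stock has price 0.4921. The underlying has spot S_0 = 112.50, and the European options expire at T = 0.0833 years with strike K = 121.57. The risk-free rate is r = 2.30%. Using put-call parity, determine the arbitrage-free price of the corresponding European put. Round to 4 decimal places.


Answer: Put price = 9.3294

Derivation:
Put-call parity: C - P = S_0 * exp(-qT) - K * exp(-rT).
S_0 * exp(-qT) = 112.5000 * 1.00000000 = 112.50000000
K * exp(-rT) = 121.5700 * 0.99808593 = 121.33730702
P = C - S*exp(-qT) + K*exp(-rT)
P = 0.4921 - 112.50000000 + 121.33730702 = 9.3294


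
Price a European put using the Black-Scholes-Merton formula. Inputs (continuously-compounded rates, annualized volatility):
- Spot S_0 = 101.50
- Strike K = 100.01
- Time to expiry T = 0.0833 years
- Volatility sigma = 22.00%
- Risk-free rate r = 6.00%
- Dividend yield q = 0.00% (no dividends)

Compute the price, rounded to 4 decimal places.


Answer: Price = 1.6738

Derivation:
d1 = (ln(S/K) + (r - q + 0.5*sigma^2) * T) / (sigma * sqrt(T)) = 0.34336867
d2 = d1 - sigma * sqrt(T) = 0.27987284
exp(-rT) = 0.99501447; exp(-qT) = 1.00000000
P = K * exp(-rT) * N(-d2) - S_0 * exp(-qT) * N(-d1)
N(-d1) = 0.36566056; N(-d2) = 0.38978753
P = 100.0100 * 0.99501447 * 0.38978753 - 101.5000 * 1.00000000 * 0.36566056 = 1.6738


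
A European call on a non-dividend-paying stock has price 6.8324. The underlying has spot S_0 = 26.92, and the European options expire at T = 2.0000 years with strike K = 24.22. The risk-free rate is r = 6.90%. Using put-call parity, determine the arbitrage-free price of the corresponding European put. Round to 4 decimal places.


Answer: Put price = 1.0104

Derivation:
Put-call parity: C - P = S_0 * exp(-qT) - K * exp(-rT).
S_0 * exp(-qT) = 26.9200 * 1.00000000 = 26.92000000
K * exp(-rT) = 24.2200 * 0.87109869 = 21.09801031
P = C - S*exp(-qT) + K*exp(-rT)
P = 6.8324 - 26.92000000 + 21.09801031 = 1.0104


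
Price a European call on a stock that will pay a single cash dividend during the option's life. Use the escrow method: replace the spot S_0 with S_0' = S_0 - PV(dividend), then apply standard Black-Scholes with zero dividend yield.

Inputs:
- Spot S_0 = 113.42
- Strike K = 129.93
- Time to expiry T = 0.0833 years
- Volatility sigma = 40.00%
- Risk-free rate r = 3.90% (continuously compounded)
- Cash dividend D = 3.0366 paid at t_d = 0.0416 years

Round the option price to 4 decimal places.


PV(D) = D * exp(-r * t_d) = 3.0366 * 0.99837892 = 3.03167741
S_0' = S_0 - PV(D) = 113.4200 - 3.03167741 = 110.38832259
d1 = (ln(S_0'/K) + (r + sigma^2/2)*T) / (sigma*sqrt(T)) = -1.32596642
d2 = d1 - sigma*sqrt(T) = -1.44141338
exp(-rT) = 0.99675657
N(d1) = 0.09242541; N(d2) = 0.07473397
C = S_0' * N(d1) - K * exp(-rT) * N(d2) = 110.38832259 * 0.09242541 - 129.9300 * 0.99675657 * 0.07473397 = 0.5240

Answer: Price = 0.5240


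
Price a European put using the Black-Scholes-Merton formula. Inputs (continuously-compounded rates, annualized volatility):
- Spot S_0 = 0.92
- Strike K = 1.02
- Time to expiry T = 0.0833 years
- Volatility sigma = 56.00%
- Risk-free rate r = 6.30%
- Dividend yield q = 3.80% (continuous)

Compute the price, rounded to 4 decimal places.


Answer: Price = 0.1227

Derivation:
d1 = (ln(S/K) + (r - q + 0.5*sigma^2) * T) / (sigma * sqrt(T)) = -0.54471705
d2 = d1 - sigma * sqrt(T) = -0.70634279
exp(-rT) = 0.99476585; exp(-qT) = 0.99683960
P = K * exp(-rT) * N(-d2) - S_0 * exp(-qT) * N(-d1)
N(-d1) = 0.70702593; N(-d2) = 0.76001250
P = 1.0200 * 0.99476585 * 0.76001250 - 0.9200 * 0.99683960 * 0.70702593 = 0.1227


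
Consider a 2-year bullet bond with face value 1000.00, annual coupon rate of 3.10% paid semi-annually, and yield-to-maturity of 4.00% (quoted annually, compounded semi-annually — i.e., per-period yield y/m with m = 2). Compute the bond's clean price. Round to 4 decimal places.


Coupon per period c = face * coupon_rate / m = 15.500000
Periods per year m = 2; per-period yield y/m = 0.020000
Number of cashflows N = 4
Cashflows (t years, CF_t, discount factor 1/(1+y/m)^(m*t), PV):
  t = 0.5000: CF_t = 15.500000, DF = 0.980392, PV = 15.196078
  t = 1.0000: CF_t = 15.500000, DF = 0.961169, PV = 14.898116
  t = 1.5000: CF_t = 15.500000, DF = 0.942322, PV = 14.605996
  t = 2.0000: CF_t = 1015.500000, DF = 0.923845, PV = 938.165030
Price P = sum_t PV_t = 982.865221

Answer: Price = 982.8652


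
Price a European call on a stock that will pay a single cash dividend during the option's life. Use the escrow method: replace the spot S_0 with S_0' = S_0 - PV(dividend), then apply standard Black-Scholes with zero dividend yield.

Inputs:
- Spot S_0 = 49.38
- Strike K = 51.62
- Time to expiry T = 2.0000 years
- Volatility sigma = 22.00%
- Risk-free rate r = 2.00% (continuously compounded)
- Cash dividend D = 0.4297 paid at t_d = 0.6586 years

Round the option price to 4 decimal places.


PV(D) = D * exp(-r * t_d) = 0.4297 * 0.98691437 = 0.42407711
S_0' = S_0 - PV(D) = 49.3800 - 0.42407711 = 48.95592289
d1 = (ln(S_0'/K) + (r + sigma^2/2)*T) / (sigma*sqrt(T)) = 0.11381580
d2 = d1 - sigma*sqrt(T) = -0.19731118
exp(-rT) = 0.96078944
N(d1) = 0.54530809; N(d2) = 0.42179201
C = S_0' * N(d1) - K * exp(-rT) * N(d2) = 48.95592289 * 0.54530809 - 51.6200 * 0.96078944 * 0.42179201 = 5.7769

Answer: Price = 5.7769


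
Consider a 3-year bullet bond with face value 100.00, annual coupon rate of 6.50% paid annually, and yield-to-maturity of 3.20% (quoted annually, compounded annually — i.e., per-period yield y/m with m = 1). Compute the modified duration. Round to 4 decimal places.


Answer: Modified duration = 2.7412

Derivation:
Coupon per period c = face * coupon_rate / m = 6.500000
Periods per year m = 1; per-period yield y/m = 0.032000
Number of cashflows N = 3
Cashflows (t years, CF_t, discount factor 1/(1+y/m)^(m*t), PV):
  t = 1.0000: CF_t = 6.500000, DF = 0.968992, PV = 6.298450
  t = 2.0000: CF_t = 6.500000, DF = 0.938946, PV = 6.103149
  t = 3.0000: CF_t = 106.500000, DF = 0.909831, PV = 96.897041
Price P = sum_t PV_t = 109.298640
First compute Macaulay numerator sum_t t * PV_t:
  t * PV_t at t = 1.0000: 6.298450
  t * PV_t at t = 2.0000: 12.206298
  t * PV_t at t = 3.0000: 290.691124
Macaulay duration D = 309.195871 / 109.298640 = 2.828909
Modified duration = D / (1 + y/m) = 2.828909 / (1 + 0.032000) = 2.741191


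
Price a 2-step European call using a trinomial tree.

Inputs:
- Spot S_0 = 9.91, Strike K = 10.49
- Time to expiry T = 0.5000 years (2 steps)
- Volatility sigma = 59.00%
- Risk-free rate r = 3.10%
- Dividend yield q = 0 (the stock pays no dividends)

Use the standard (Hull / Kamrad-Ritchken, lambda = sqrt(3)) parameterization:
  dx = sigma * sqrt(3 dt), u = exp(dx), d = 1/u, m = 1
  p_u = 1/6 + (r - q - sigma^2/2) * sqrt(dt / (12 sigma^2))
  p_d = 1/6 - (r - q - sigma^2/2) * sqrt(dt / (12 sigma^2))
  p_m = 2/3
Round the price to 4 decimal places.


dt = T/N = 0.250000; dx = sigma*sqrt(3*dt) = 0.510955
u = exp(dx) = 1.666882; d = 1/u = 0.599922
p_u = 0.131671, p_m = 0.666667, p_d = 0.201662
Discount per step: exp(-r*dt) = 0.992280
Stock lattice S(k, j) with j the centered position index:
  k=0: S(0,+0) = 9.9100
  k=1: S(1,-1) = 5.9452; S(1,+0) = 9.9100; S(1,+1) = 16.5188
  k=2: S(2,-2) = 3.5667; S(2,-1) = 5.9452; S(2,+0) = 9.9100; S(2,+1) = 16.5188; S(2,+2) = 27.5349
Terminal payoffs V(N, j) = max(S_T - K, 0):
  V(2,-2) = 0.000000; V(2,-1) = 0.000000; V(2,+0) = 0.000000; V(2,+1) = 6.028803; V(2,+2) = 17.044901
Backward induction: V(k, j) = exp(-r*dt) * [p_u * V(k+1, j+1) + p_m * V(k+1, j) + p_d * V(k+1, j-1)]
  V(1,-1) = exp(-r*dt) * [p_u*0.000000 + p_m*0.000000 + p_d*0.000000] = 0.000000
  V(1,+0) = exp(-r*dt) * [p_u*6.028803 + p_m*0.000000 + p_d*0.000000] = 0.787690
  V(1,+1) = exp(-r*dt) * [p_u*17.044901 + p_m*6.028803 + p_d*0.000000] = 6.215165
  V(0,+0) = exp(-r*dt) * [p_u*6.215165 + p_m*0.787690 + p_d*0.000000] = 1.333111

Answer: Price = V(0,0) = 1.3331


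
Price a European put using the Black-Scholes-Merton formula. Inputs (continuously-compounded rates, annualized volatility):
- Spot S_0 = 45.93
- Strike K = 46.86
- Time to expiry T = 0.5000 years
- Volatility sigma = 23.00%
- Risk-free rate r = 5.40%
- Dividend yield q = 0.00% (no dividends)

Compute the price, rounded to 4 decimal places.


Answer: Price = 2.8100

Derivation:
d1 = (ln(S/K) + (r - q + 0.5*sigma^2) * T) / (sigma * sqrt(T)) = 0.12407612
d2 = d1 - sigma * sqrt(T) = -0.03855844
exp(-rT) = 0.97336124; exp(-qT) = 1.00000000
P = K * exp(-rT) * N(-d2) - S_0 * exp(-qT) * N(-d1)
N(-d1) = 0.45062750; N(-d2) = 0.51537878
P = 46.8600 * 0.97336124 * 0.51537878 - 45.9300 * 1.00000000 * 0.45062750 = 2.8100


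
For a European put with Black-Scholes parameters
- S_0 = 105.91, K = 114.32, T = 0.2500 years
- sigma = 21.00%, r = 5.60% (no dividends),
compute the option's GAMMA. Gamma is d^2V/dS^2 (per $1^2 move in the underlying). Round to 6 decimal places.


Answer: Gamma = 0.030975

Derivation:
d1 = -0.5418986359; d2 = -0.6468986359
phi(d1) = 0.3444640325; exp(-qT) = 1.0000000000; exp(-rT) = 0.9860975443
Gamma = exp(-qT) * phi(d1) / (S * sigma * sqrt(T)) = 1.0000000000 * 0.3444640325 / (105.9100 * 0.2100 * 0.5000000000) = 0.030975


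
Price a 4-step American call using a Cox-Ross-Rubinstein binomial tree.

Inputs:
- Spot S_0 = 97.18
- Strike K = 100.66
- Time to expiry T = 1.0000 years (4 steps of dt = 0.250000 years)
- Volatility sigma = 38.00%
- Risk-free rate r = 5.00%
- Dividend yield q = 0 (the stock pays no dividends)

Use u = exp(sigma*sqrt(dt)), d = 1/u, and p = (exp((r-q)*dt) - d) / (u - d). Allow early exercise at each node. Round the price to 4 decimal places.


dt = T/N = 0.250000
u = exp(sigma*sqrt(dt)) = 1.209250; d = 1/u = 0.826959
p = (exp((r-q)*dt) - d) / (u - d) = 0.485545
Discount per step: exp(-r*dt) = 0.987578
Stock lattice S(k, i) with i counting down-moves:
  k=0: S(0,0) = 97.1800
  k=1: S(1,0) = 117.5149; S(1,1) = 80.3639
  k=2: S(2,0) = 142.1048; S(2,1) = 97.1800; S(2,2) = 66.4577
  k=3: S(3,0) = 171.8402; S(3,1) = 117.5149; S(3,2) = 80.3639; S(3,3) = 54.9578
  k=4: S(4,0) = 207.7977; S(4,1) = 142.1048; S(4,2) = 97.1800; S(4,3) = 66.4577; S(4,4) = 45.4478
Terminal payoffs V(N, i) = max(S_T - K, 0):
  V(4,0) = 107.137683; V(4,1) = 41.444816; V(4,2) = 0.000000; V(4,3) = 0.000000; V(4,4) = 0.000000
Backward induction: V(k, i) = exp(-r*dt) * [p * V(k+1, i) + (1-p) * V(k+1, i+1)]; then take max(V_cont, immediate exercise) for American.
  V(3,0) = exp(-r*dt) * [p*107.137683 + (1-p)*41.444816] = 72.430611; exercise = 71.180192; V(3,0) = max -> 72.430611
  V(3,1) = exp(-r*dt) * [p*41.444816 + (1-p)*0.000000] = 19.873358; exercise = 16.854876; V(3,1) = max -> 19.873358
  V(3,2) = exp(-r*dt) * [p*0.000000 + (1-p)*0.000000] = 0.000000; exercise = 0.000000; V(3,2) = max -> 0.000000
  V(3,3) = exp(-r*dt) * [p*0.000000 + (1-p)*0.000000] = 0.000000; exercise = 0.000000; V(3,3) = max -> 0.000000
  V(2,0) = exp(-r*dt) * [p*72.430611 + (1-p)*19.873358] = 44.828410; exercise = 41.444816; V(2,0) = max -> 44.828410
  V(2,1) = exp(-r*dt) * [p*19.873358 + (1-p)*0.000000] = 9.529547; exercise = 0.000000; V(2,1) = max -> 9.529547
  V(2,2) = exp(-r*dt) * [p*0.000000 + (1-p)*0.000000] = 0.000000; exercise = 0.000000; V(2,2) = max -> 0.000000
  V(1,0) = exp(-r*dt) * [p*44.828410 + (1-p)*9.529547] = 26.337458; exercise = 16.854876; V(1,0) = max -> 26.337458
  V(1,1) = exp(-r*dt) * [p*9.529547 + (1-p)*0.000000] = 4.569549; exercise = 0.000000; V(1,1) = max -> 4.569549
  V(0,0) = exp(-r*dt) * [p*26.337458 + (1-p)*4.569549] = 14.950796; exercise = 0.000000; V(0,0) = max -> 14.950796

Answer: Price = V(0,0) = 14.9508


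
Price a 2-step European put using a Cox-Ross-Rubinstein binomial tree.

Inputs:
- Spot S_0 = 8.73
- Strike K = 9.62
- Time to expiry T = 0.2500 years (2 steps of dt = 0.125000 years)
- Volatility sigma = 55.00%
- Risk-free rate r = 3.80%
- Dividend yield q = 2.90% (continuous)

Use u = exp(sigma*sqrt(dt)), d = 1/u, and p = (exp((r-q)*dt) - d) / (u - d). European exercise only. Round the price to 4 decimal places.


dt = T/N = 0.125000
u = exp(sigma*sqrt(dt)) = 1.214648; d = 1/u = 0.823284
p = (exp((r-q)*dt) - d) / (u - d) = 0.454415
Discount per step: exp(-r*dt) = 0.995261
Stock lattice S(k, i) with i counting down-moves:
  k=0: S(0,0) = 8.7300
  k=1: S(1,0) = 10.6039; S(1,1) = 7.1873
  k=2: S(2,0) = 12.8800; S(2,1) = 8.7300; S(2,2) = 5.9172
Terminal payoffs V(N, i) = max(K - S_T, 0):
  V(2,0) = 0.000000; V(2,1) = 0.890000; V(2,2) = 3.702840
Backward induction: V(k, i) = exp(-r*dt) * [p * V(k+1, i) + (1-p) * V(k+1, i+1)].
  V(1,0) = exp(-r*dt) * [p*0.000000 + (1-p)*0.890000] = 0.483269
  V(1,1) = exp(-r*dt) * [p*0.890000 + (1-p)*3.702840] = 2.413153
  V(0,0) = exp(-r*dt) * [p*0.483269 + (1-p)*2.413153] = 1.528905

Answer: Price = V(0,0) = 1.5289


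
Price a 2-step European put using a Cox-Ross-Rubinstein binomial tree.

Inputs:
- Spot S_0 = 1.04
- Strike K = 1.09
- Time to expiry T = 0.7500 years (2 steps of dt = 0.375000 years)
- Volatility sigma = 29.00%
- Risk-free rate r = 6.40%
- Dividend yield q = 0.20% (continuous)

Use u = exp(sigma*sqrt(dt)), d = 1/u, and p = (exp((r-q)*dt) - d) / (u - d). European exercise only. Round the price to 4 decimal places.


Answer: Price = V(0,0) = 0.1025

Derivation:
dt = T/N = 0.375000
u = exp(sigma*sqrt(dt)) = 1.194333; d = 1/u = 0.837287
p = (exp((r-q)*dt) - d) / (u - d) = 0.521600
Discount per step: exp(-r*dt) = 0.976286
Stock lattice S(k, i) with i counting down-moves:
  k=0: S(0,0) = 1.0400
  k=1: S(1,0) = 1.2421; S(1,1) = 0.8708
  k=2: S(2,0) = 1.4835; S(2,1) = 1.0400; S(2,2) = 0.7291
Terminal payoffs V(N, i) = max(K - S_T, 0):
  V(2,0) = 0.000000; V(2,1) = 0.050000; V(2,2) = 0.360908
Backward induction: V(k, i) = exp(-r*dt) * [p * V(k+1, i) + (1-p) * V(k+1, i+1)].
  V(1,0) = exp(-r*dt) * [p*0.000000 + (1-p)*0.050000] = 0.023353
  V(1,1) = exp(-r*dt) * [p*0.050000 + (1-p)*0.360908] = 0.194025
  V(0,0) = exp(-r*dt) * [p*0.023353 + (1-p)*0.194025] = 0.102513


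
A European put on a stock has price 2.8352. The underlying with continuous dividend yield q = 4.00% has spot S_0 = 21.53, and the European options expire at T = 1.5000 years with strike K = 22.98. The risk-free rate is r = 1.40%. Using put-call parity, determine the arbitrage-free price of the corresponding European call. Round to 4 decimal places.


Put-call parity: C - P = S_0 * exp(-qT) - K * exp(-rT).
S_0 * exp(-qT) = 21.5300 * 0.94176453 = 20.27619041
K * exp(-rT) = 22.9800 * 0.97921896 = 22.50245181
C = P + S*exp(-qT) - K*exp(-rT)
C = 2.8352 + 20.27619041 - 22.50245181 = 0.6089

Answer: Call price = 0.6089


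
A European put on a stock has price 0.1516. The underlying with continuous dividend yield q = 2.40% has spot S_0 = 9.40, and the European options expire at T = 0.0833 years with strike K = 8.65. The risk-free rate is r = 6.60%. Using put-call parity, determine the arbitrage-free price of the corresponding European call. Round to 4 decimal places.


Answer: Call price = 0.9303

Derivation:
Put-call parity: C - P = S_0 * exp(-qT) - K * exp(-rT).
S_0 * exp(-qT) = 9.4000 * 0.99800280 = 9.38122629
K * exp(-rT) = 8.6500 * 0.99451729 = 8.60257452
C = P + S*exp(-qT) - K*exp(-rT)
C = 0.1516 + 9.38122629 - 8.60257452 = 0.9303


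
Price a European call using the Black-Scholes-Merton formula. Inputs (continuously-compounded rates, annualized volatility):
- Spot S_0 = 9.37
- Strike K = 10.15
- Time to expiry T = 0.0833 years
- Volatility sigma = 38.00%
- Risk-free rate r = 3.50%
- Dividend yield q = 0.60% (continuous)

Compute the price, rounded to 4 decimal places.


d1 = (ln(S/K) + (r - q + 0.5*sigma^2) * T) / (sigma * sqrt(T)) = -0.65220792
d2 = d1 - sigma * sqrt(T) = -0.76188253
exp(-rT) = 0.99708875; exp(-qT) = 0.99950032
C = S_0 * exp(-qT) * N(d1) - K * exp(-rT) * N(d2)
N(d1) = 0.25713353; N(d2) = 0.22306506
C = 9.3700 * 0.99950032 * 0.25713353 - 10.1500 * 0.99708875 * 0.22306506 = 0.1506

Answer: Price = 0.1506


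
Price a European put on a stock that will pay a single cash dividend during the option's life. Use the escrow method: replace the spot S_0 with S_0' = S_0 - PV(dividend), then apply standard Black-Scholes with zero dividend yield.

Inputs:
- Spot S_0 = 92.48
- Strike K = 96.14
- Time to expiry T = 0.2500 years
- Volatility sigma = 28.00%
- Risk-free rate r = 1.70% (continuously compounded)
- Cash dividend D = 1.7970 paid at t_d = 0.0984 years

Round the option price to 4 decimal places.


PV(D) = D * exp(-r * t_d) = 1.7970 * 0.99832860 = 1.79399649
S_0' = S_0 - PV(D) = 92.4800 - 1.79399649 = 90.68600351
d1 = (ln(S_0'/K) + (r + sigma^2/2)*T) / (sigma*sqrt(T)) = -0.31680310
d2 = d1 - sigma*sqrt(T) = -0.45680310
exp(-rT) = 0.99575902
N(-d1) = 0.62430349; N(-d2) = 0.67609371
P = K * exp(-rT) * N(-d2) - S_0' * N(-d1) = 96.1400 * 0.99575902 * 0.67609371 - 90.68600351 * 0.62430349 = 8.1084

Answer: Price = 8.1084


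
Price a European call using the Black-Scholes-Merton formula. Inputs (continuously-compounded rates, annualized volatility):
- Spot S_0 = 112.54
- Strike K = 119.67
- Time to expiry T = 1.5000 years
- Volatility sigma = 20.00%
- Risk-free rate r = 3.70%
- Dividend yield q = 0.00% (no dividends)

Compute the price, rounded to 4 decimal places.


Answer: Price = 10.6712

Derivation:
d1 = (ln(S/K) + (r - q + 0.5*sigma^2) * T) / (sigma * sqrt(T)) = 0.09826846
d2 = d1 - sigma * sqrt(T) = -0.14668051
exp(-rT) = 0.94601202; exp(-qT) = 1.00000000
C = S_0 * exp(-qT) * N(d1) - K * exp(-rT) * N(d2)
N(d1) = 0.53914044; N(d2) = 0.44169210
C = 112.5400 * 1.00000000 * 0.53914044 - 119.6700 * 0.94601202 * 0.44169210 = 10.6712


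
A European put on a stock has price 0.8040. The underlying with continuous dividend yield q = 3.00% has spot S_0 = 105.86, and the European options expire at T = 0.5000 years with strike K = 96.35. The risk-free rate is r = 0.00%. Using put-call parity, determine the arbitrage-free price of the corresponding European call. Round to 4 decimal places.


Answer: Call price = 8.7379

Derivation:
Put-call parity: C - P = S_0 * exp(-qT) - K * exp(-rT).
S_0 * exp(-qT) = 105.8600 * 0.98511194 = 104.28394993
K * exp(-rT) = 96.3500 * 1.00000000 = 96.35000000
C = P + S*exp(-qT) - K*exp(-rT)
C = 0.8040 + 104.28394993 - 96.35000000 = 8.7379


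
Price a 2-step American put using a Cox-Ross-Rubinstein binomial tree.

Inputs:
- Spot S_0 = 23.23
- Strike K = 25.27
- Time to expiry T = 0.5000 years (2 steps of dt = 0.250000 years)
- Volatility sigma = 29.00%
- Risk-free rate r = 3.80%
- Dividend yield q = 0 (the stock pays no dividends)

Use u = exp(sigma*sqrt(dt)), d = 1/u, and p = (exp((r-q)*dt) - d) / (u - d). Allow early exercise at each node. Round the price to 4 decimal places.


Answer: Price = V(0,0) = 3.0810

Derivation:
dt = T/N = 0.250000
u = exp(sigma*sqrt(dt)) = 1.156040; d = 1/u = 0.865022
p = (exp((r-q)*dt) - d) / (u - d) = 0.496613
Discount per step: exp(-r*dt) = 0.990545
Stock lattice S(k, i) with i counting down-moves:
  k=0: S(0,0) = 23.2300
  k=1: S(1,0) = 26.8548; S(1,1) = 20.0945
  k=2: S(2,0) = 31.0452; S(2,1) = 23.2300; S(2,2) = 17.3822
Terminal payoffs V(N, i) = max(K - S_T, 0):
  V(2,0) = 0.000000; V(2,1) = 2.040000; V(2,2) = 7.887837
Backward induction: V(k, i) = exp(-r*dt) * [p * V(k+1, i) + (1-p) * V(k+1, i+1)]; then take max(V_cont, immediate exercise) for American.
  V(1,0) = exp(-r*dt) * [p*0.000000 + (1-p)*2.040000] = 1.017200; exercise = 0.000000; V(1,0) = max -> 1.017200
  V(1,1) = exp(-r*dt) * [p*2.040000 + (1-p)*7.887837] = 4.936604; exercise = 5.175532; V(1,1) = max -> 5.175532
  V(0,0) = exp(-r*dt) * [p*1.017200 + (1-p)*5.175532] = 3.081041; exercise = 2.040000; V(0,0) = max -> 3.081041


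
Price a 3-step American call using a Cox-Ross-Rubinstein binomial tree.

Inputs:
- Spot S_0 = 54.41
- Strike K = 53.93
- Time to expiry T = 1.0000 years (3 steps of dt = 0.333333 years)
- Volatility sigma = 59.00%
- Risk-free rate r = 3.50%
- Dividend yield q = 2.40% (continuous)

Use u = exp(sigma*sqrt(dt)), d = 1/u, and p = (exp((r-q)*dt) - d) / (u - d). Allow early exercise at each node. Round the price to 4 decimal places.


dt = T/N = 0.333333
u = exp(sigma*sqrt(dt)) = 1.405842; d = 1/u = 0.711317
p = (exp((r-q)*dt) - d) / (u - d) = 0.420944
Discount per step: exp(-r*dt) = 0.988401
Stock lattice S(k, i) with i counting down-moves:
  k=0: S(0,0) = 54.4100
  k=1: S(1,0) = 76.4919; S(1,1) = 38.7028
  k=2: S(2,0) = 107.5355; S(2,1) = 54.4100; S(2,2) = 27.5300
  k=3: S(3,0) = 151.1780; S(3,1) = 76.4919; S(3,2) = 38.7028; S(3,3) = 19.5825
Terminal payoffs V(N, i) = max(S_T - K, 0):
  V(3,0) = 97.247998; V(3,1) = 22.561882; V(3,2) = 0.000000; V(3,3) = 0.000000
Backward induction: V(k, i) = exp(-r*dt) * [p * V(k+1, i) + (1-p) * V(k+1, i+1)]; then take max(V_cont, immediate exercise) for American.
  V(2,0) = exp(-r*dt) * [p*97.247998 + (1-p)*22.561882] = 53.374202; exercise = 53.605527; V(2,0) = max -> 53.605527
  V(2,1) = exp(-r*dt) * [p*22.561882 + (1-p)*0.000000] = 9.387129; exercise = 0.480000; V(2,1) = max -> 9.387129
  V(2,2) = exp(-r*dt) * [p*0.000000 + (1-p)*0.000000] = 0.000000; exercise = 0.000000; V(2,2) = max -> 0.000000
  V(1,0) = exp(-r*dt) * [p*53.605527 + (1-p)*9.387129] = 27.675819; exercise = 22.561882; V(1,0) = max -> 27.675819
  V(1,1) = exp(-r*dt) * [p*9.387129 + (1-p)*0.000000] = 3.905622; exercise = 0.000000; V(1,1) = max -> 3.905622
  V(0,0) = exp(-r*dt) * [p*27.675819 + (1-p)*3.905622] = 13.750184; exercise = 0.480000; V(0,0) = max -> 13.750184

Answer: Price = V(0,0) = 13.7502


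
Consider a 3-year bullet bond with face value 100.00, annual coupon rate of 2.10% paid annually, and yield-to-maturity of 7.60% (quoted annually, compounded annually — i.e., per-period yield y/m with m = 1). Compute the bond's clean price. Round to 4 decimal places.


Coupon per period c = face * coupon_rate / m = 2.100000
Periods per year m = 1; per-period yield y/m = 0.076000
Number of cashflows N = 3
Cashflows (t years, CF_t, discount factor 1/(1+y/m)^(m*t), PV):
  t = 1.0000: CF_t = 2.100000, DF = 0.929368, PV = 1.951673
  t = 2.0000: CF_t = 2.100000, DF = 0.863725, PV = 1.813822
  t = 3.0000: CF_t = 102.100000, DF = 0.802718, PV = 81.957543
Price P = sum_t PV_t = 85.723038

Answer: Price = 85.7230


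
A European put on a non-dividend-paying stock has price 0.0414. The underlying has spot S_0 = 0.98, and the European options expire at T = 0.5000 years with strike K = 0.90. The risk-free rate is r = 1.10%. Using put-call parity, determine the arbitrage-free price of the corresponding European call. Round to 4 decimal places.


Answer: Call price = 0.1263

Derivation:
Put-call parity: C - P = S_0 * exp(-qT) - K * exp(-rT).
S_0 * exp(-qT) = 0.9800 * 1.00000000 = 0.98000000
K * exp(-rT) = 0.9000 * 0.99451510 = 0.89506359
C = P + S*exp(-qT) - K*exp(-rT)
C = 0.0414 + 0.98000000 - 0.89506359 = 0.1263


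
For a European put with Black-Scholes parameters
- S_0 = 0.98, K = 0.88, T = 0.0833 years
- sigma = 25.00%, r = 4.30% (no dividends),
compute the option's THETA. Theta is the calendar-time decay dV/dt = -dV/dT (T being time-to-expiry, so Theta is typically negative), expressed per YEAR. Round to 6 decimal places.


d1 = 1.5773919610; d2 = 1.5052376125
phi(d1) = 0.1149772228; exp(-qT) = 1.0000000000; exp(-rT) = 0.9964245074
Theta = -S*exp(-qT)*phi(d1)*sigma/(2*sqrt(T)) + r*K*exp(-rT)*N(-d2) - q*S*exp(-qT)*N(-d1)
N(-d1) = 0.0573526820; N(-d2) = 0.0661314992; sqrt(T) = 0.2886173938
Term 1 = -0.9800 * 1.0000000000 * 0.1149772228 * 0.2500 / (2 * 0.2886173938) = -0.0488006270
Term 2 = 0.0430 * 0.8800 * 0.9964245074 * 0.0661314992 = 0.0024934686
Term 3 = 0 (no dividend yield, q = 0)
Theta = -0.0488006270 + (0.0024934686) + (0.0000000000) = -0.046307

Answer: Theta = -0.046307


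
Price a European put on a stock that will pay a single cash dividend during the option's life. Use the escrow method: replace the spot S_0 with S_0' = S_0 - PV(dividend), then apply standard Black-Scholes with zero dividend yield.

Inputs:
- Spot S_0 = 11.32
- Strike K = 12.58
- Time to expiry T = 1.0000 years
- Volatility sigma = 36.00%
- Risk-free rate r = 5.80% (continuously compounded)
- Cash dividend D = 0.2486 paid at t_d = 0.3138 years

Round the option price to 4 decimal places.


Answer: Price = 2.0665

Derivation:
PV(D) = D * exp(-r * t_d) = 0.2486 * 0.98196423 = 0.24411631
S_0' = S_0 - PV(D) = 11.3200 - 0.24411631 = 11.07588369
d1 = (ln(S_0'/K) + (r + sigma^2/2)*T) / (sigma*sqrt(T)) = -0.01260596
d2 = d1 - sigma*sqrt(T) = -0.37260596
exp(-rT) = 0.94364995
N(-d1) = 0.50502892; N(-d2) = 0.64527913
P = K * exp(-rT) * N(-d2) - S_0' * N(-d1) = 12.5800 * 0.94364995 * 0.64527913 - 11.07588369 * 0.50502892 = 2.0665


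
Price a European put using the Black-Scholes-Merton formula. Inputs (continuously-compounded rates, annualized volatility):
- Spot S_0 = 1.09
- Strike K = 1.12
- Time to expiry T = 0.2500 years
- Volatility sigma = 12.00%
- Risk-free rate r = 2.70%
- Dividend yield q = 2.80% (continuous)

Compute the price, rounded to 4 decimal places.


d1 = (ln(S/K) + (r - q + 0.5*sigma^2) * T) / (sigma * sqrt(T)) = -0.42668315
d2 = d1 - sigma * sqrt(T) = -0.48668315
exp(-rT) = 0.99327273; exp(-qT) = 0.99302444
P = K * exp(-rT) * N(-d2) - S_0 * exp(-qT) * N(-d1)
N(-d1) = 0.66519494; N(-d2) = 0.68675856
P = 1.1200 * 0.99327273 * 0.68675856 - 1.0900 * 0.99302444 * 0.66519494 = 0.0440

Answer: Price = 0.0440
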